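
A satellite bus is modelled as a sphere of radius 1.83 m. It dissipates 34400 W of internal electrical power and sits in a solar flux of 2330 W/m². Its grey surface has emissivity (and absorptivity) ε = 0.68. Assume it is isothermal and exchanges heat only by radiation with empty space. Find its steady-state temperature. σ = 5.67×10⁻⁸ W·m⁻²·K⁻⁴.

At steady state, absorbed solar power + internal power = radiated power.
Absorbed: α·S·A_cross = 0.68·2330·10.52 = 16670 W (cross-section πr²).
Total input = 16670 + 34400 = 51070 W.
Radiated: εσ·A_surf·T⁴ with A_surf = 4πr² = 42.08 m².
T⁴ = 51070/(0.68·5.67×10⁻⁸·42.08) = 3.147×10¹⁰ K⁴.

T ≈ 421 K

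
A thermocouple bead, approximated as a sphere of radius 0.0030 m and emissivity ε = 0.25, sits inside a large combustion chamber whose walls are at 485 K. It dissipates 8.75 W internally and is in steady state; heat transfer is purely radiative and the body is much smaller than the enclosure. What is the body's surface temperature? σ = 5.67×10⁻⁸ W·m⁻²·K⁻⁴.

T ≈ 1530 K

For a small grey body in a large enclosure, net radiated power = εσA(T⁴ − T_w⁴).
Steady state: P = εσA(T⁴ − T_w⁴) with A = 4πr² = 1.131×10⁻⁴ m².
T⁴ = P/(εσA) + T_w⁴ = 8.75/(0.25·5.67×10⁻⁸·1.131×10⁻⁴) + (485)⁴
    = 5.458×10¹² + 5.533×10¹⁰ = 5.513×10¹² K⁴.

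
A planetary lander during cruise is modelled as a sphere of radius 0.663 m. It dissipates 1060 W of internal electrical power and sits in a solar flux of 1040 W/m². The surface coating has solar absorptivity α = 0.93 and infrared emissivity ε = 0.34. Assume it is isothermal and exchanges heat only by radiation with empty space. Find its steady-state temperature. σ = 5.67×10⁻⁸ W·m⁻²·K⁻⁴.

At steady state, absorbed solar power + internal power = radiated power.
Absorbed: α·S·A_cross = 0.93·1040·1.381 = 1336 W (cross-section πr²).
Total input = 1336 + 1060 = 2396 W.
Radiated: εσ·A_surf·T⁴ with A_surf = 4πr² = 5.524 m².
T⁴ = 2396/(0.34·5.67×10⁻⁸·5.524) = 2.250×10¹⁰ K⁴.

T ≈ 387 K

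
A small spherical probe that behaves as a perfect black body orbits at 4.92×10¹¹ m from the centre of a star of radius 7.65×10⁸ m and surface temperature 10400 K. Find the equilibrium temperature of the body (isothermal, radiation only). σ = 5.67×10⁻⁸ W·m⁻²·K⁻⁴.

The star's surface emits σT_*⁴; at distance d the flux is S = σT_*⁴(R_*/d)².
S = 5.67×10⁻⁸·(10400)⁴·(7.65×10⁸/4.92×10¹¹)² = 1604 W/m².
For an isothermal sphere T⁴ = (1−a)S/(4σ) = 7.071×10⁹ K⁴.

T ≈ 290 K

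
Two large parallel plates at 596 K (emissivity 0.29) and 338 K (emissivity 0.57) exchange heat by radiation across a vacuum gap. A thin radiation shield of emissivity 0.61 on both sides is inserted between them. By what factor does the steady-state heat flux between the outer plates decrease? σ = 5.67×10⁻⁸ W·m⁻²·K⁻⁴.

factor ≈ 1.54

Without shield: q₀ = σΔ(T⁴)/(1/ε₁+1/ε₂−1) with denominator 4.203.
With shield the two gaps are in series; the resistances add: (1/ε₁+1/ε_s−1)+(1/ε_s+1/ε₂−1) = 4.088+2.394 = 6.481.
Heat-flux ratio q₀/q = 6.481/4.203.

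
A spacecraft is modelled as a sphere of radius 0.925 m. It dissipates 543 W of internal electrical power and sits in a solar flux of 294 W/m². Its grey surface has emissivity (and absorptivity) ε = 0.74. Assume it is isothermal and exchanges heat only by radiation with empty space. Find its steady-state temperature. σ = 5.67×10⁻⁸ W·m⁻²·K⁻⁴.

At steady state, absorbed solar power + internal power = radiated power.
Absorbed: α·S·A_cross = 0.74·294·2.688 = 584.8 W (cross-section πr²).
Total input = 584.8 + 543 = 1128 W.
Radiated: εσ·A_surf·T⁴ with A_surf = 4πr² = 10.75 m².
T⁴ = 1128/(0.74·5.67×10⁻⁸·10.75) = 2.500×10⁹ K⁴.

T ≈ 224 K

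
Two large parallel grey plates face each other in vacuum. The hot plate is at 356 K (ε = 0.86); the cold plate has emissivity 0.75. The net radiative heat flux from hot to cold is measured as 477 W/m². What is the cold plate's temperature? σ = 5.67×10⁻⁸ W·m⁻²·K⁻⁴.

T₂ ≈ 243 K

q = σ(T₁⁴ − T₂⁴)/(1/ε₁ + 1/ε₂ − 1); denominator = 1.496.
T₂⁴ = T₁⁴ − q·(1/ε₁+1/ε₂−1)/σ = 1.606×10¹⁰ − 477·1.496/5.67×10⁻⁸
    = 3.476×10⁹ K⁴.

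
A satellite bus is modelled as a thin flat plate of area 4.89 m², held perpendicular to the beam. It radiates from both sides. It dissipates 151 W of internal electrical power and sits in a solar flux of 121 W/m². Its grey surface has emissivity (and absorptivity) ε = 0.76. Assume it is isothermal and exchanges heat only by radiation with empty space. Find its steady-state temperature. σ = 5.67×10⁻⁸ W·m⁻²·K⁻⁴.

At steady state, absorbed solar power + internal power = radiated power.
Absorbed: α·S·A_cross = 0.76·121·4.890 = 449.7 W (cross-section A).
Total input = 449.7 + 151 = 600.7 W.
Radiated: εσ·A_surf·T⁴ with A_surf = 2A = 9.780 m².
T⁴ = 600.7/(0.76·5.67×10⁻⁸·9.780) = 1.425×10⁹ K⁴.

T ≈ 194 K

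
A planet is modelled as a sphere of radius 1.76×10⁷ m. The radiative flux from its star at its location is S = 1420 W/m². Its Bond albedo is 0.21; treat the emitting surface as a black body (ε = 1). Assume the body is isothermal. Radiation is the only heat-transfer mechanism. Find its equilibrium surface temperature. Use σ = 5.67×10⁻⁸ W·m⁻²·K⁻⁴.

T ≈ 265 K

At equilibrium, absorbed power = emitted power.
Absorbing cross-section = πr² = 9.731×10¹⁴ m²; emitting surface = 4πr² = 3.893×10¹⁵ m² (ratio 4).
(1−a)S·A_cross = εσ·A_surf·T⁴  ⇒  T⁴ = (1−a)S/(4σ).
T⁴ = 0.790·1420/(4·5.67×10⁻⁸) = 4.946×10⁹ K⁴.
T = (4.946×10⁹)^(1/4).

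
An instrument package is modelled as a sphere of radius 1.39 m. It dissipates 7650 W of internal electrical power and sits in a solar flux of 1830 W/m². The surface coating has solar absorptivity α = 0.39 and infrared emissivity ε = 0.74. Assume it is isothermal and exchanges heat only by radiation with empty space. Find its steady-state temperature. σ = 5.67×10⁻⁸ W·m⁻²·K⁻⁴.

At steady state, absorbed solar power + internal power = radiated power.
Absorbed: α·S·A_cross = 0.39·1830·6.070 = 4332 W (cross-section πr²).
Total input = 4332 + 7650 = 11980 W.
Radiated: εσ·A_surf·T⁴ with A_surf = 4πr² = 24.28 m².
T⁴ = 11980/(0.74·5.67×10⁻⁸·24.28) = 1.176×10¹⁰ K⁴.

T ≈ 329 K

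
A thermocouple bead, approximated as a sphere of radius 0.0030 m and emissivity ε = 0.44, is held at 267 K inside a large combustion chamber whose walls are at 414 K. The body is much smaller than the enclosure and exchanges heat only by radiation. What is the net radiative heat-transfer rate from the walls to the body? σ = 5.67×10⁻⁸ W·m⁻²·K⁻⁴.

For a small grey body in a large enclosure: P_net = εσA(T_body⁴ − T_wall⁴).
A = 4πr² = 1.131×10⁻⁴ m²; T_body⁴ − T_wall⁴ = 5.082×10⁹ − 2.938×10¹⁰ = -2.429×10¹⁰ K⁴.
|P_net| = 0.44·5.67×10⁻⁸·1.131×10⁻⁴·2.429×10¹⁰.

P_net ≈ 0.0685 W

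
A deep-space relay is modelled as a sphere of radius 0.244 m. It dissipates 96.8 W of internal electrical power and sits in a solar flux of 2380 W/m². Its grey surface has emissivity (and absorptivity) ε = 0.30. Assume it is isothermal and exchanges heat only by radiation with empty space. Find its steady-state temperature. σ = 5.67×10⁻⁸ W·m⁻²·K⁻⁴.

At steady state, absorbed solar power + internal power = radiated power.
Absorbed: α·S·A_cross = 0.30·2380·0.1870 = 133.5 W (cross-section πr²).
Total input = 133.5 + 96.8 = 230.3 W.
Radiated: εσ·A_surf·T⁴ with A_surf = 4πr² = 0.7482 m².
T⁴ = 230.3/(0.30·5.67×10⁻⁸·0.7482) = 1.810×10¹⁰ K⁴.

T ≈ 367 K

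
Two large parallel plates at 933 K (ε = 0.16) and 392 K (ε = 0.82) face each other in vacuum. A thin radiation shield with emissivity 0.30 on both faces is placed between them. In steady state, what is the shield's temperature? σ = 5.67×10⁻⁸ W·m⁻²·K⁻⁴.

In steady state the net flux on the hot side equals that on the cold side.
σ(T₁⁴−T_s⁴)/D₁ = σ(T_s⁴−T₂⁴)/D₂, with D₁ = 1/ε₁+1/ε_s−1 = 8.583, D₂ = 1/ε_s+1/ε₂−1 = 3.553.
Solve for T_s⁴: T_s⁴ = (D₂·T₁⁴ + D₁·T₂⁴)/(D₁+D₂) = 2.385×10¹¹ K⁴.

T_s ≈ 699 K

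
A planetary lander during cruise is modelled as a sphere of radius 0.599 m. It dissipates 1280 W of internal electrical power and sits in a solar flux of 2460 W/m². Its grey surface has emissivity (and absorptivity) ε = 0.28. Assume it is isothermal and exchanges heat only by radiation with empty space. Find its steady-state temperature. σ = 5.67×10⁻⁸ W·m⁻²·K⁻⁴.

At steady state, absorbed solar power + internal power = radiated power.
Absorbed: α·S·A_cross = 0.28·2460·1.127 = 776.4 W (cross-section πr²).
Total input = 776.4 + 1280 = 2056 W.
Radiated: εσ·A_surf·T⁴ with A_surf = 4πr² = 4.509 m².
T⁴ = 2056/(0.28·5.67×10⁻⁸·4.509) = 2.873×10¹⁰ K⁴.

T ≈ 412 K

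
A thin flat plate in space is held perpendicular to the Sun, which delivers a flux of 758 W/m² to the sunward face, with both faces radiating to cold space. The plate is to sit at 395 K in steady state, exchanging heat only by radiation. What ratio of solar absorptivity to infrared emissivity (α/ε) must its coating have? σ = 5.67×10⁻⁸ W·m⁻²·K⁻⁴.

α/ε ≈ 3.64

Balance: αS·A = εσ·2A·T⁴ ⇒ α/ε = 2σT⁴/S.
α/ε = 2·5.67×10⁻⁸·(395)⁴/758 = 2·5.67×10⁻⁸·2.434×10¹⁰/758.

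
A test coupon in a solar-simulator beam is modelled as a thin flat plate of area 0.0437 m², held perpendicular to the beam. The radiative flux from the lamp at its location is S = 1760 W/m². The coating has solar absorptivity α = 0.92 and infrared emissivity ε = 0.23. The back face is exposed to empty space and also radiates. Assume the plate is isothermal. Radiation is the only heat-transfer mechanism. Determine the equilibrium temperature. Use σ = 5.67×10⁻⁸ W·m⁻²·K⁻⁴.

At equilibrium, absorbed power = emitted power.
Absorbing cross-section = A = 0.04370 m²; emitting surface = 2A = 0.08740 m² (ratio 2).
αS·A_cross = εσ·A_surf·T⁴  ⇒  T⁴ = αS/(ε·2σ).
T⁴ = 0.920·1760/(0.23·2·5.67×10⁻⁸) = 6.208×10¹⁰ K⁴.
T = (6.208×10¹⁰)^(1/4).

T ≈ 499 K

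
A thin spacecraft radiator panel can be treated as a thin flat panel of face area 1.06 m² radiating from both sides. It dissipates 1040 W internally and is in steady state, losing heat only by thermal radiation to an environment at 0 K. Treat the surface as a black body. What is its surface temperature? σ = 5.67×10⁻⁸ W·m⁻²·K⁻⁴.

Steady state: internal power = radiated power, P = εσA T⁴.
Radiating area A = 2·1.06 = 2.120 m².
T⁴ = P/(εσA) = 1040/(1.0·5.67×10⁻⁸·2.120) = 8.652×10⁹ K⁴.
T = (8.652×10⁹)^(1/4).

T ≈ 305 K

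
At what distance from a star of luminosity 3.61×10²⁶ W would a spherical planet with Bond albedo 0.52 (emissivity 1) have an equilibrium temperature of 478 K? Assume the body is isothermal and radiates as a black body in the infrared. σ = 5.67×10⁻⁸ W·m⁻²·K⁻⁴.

d ≈ 3.41×10¹⁰ m

For an isothermal black-emitting sphere, (1−a)S·πr² = σ·4πr²·T⁴ ⇒ S = 4σT⁴/(1−a).
S = 4·5.67×10⁻⁸·(478)⁴/0.480 = 24670 W/m².
Flux falls as S = L/(4πd²), so d = √(L/(4πS)) = √(3.61×10²⁶/(4π·24670)).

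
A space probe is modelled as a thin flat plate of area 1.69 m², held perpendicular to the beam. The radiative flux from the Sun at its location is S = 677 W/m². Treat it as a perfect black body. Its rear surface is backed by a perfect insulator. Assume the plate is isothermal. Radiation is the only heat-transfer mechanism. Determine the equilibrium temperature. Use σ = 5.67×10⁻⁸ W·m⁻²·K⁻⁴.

T ≈ 331 K

At equilibrium, absorbed power = emitted power.
Absorbing cross-section = A = 1.690 m²; emitting surface = A = 1.690 m² (ratio 1).
S·A_cross = εσ·A_surf·T⁴  ⇒  T⁴ = S/(1σ).
T⁴ = 1.00·677/(1·5.67×10⁻⁸) = 1.194×10¹⁰ K⁴.
T = (1.194×10¹⁰)^(1/4).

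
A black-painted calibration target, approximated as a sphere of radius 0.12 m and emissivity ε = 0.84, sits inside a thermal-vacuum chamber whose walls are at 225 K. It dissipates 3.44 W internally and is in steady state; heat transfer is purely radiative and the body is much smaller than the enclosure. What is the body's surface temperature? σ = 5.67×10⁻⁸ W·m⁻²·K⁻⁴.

T ≈ 233 K

For a small grey body in a large enclosure, net radiated power = εσA(T⁴ − T_w⁴).
Steady state: P = εσA(T⁴ − T_w⁴) with A = 4πr² = 0.1810 m².
T⁴ = P/(εσA) + T_w⁴ = 3.44/(0.84·5.67×10⁻⁸·0.1810) + (225)⁴
    = 3.991×10⁸ + 2.563×10⁹ = 2.962×10⁹ K⁴.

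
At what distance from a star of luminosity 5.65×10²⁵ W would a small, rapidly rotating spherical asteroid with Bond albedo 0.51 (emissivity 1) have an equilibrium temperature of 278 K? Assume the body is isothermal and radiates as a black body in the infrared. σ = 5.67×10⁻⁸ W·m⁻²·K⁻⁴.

d ≈ 4.03×10¹⁰ m

For an isothermal black-emitting sphere, (1−a)S·πr² = σ·4πr²·T⁴ ⇒ S = 4σT⁴/(1−a).
S = 4·5.67×10⁻⁸·(278)⁴/0.490 = 2765 W/m².
Flux falls as S = L/(4πd²), so d = √(L/(4πS)) = √(5.65×10²⁵/(4π·2765)).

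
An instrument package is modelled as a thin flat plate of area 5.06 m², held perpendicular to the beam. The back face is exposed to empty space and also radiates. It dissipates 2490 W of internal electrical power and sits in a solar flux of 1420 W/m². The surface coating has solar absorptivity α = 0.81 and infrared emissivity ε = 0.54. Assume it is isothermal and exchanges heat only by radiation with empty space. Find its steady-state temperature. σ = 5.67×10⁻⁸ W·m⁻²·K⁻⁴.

T ≈ 405 K

At steady state, absorbed solar power + internal power = radiated power.
Absorbed: α·S·A_cross = 0.81·1420·5.060 = 5820 W (cross-section A).
Total input = 5820 + 2490 = 8310 W.
Radiated: εσ·A_surf·T⁴ with A_surf = 2A = 10.12 m².
T⁴ = 8310/(0.54·5.67×10⁻⁸·10.12) = 2.682×10¹⁰ K⁴.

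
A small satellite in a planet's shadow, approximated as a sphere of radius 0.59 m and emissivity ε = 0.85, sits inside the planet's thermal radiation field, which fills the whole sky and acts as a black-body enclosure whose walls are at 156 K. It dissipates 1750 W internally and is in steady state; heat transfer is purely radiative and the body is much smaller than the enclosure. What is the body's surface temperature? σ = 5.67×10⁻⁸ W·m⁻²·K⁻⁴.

T ≈ 307 K

For a small grey body in a large enclosure, net radiated power = εσA(T⁴ − T_w⁴).
Steady state: P = εσA(T⁴ − T_w⁴) with A = 4πr² = 4.374 m².
T⁴ = P/(εσA) + T_w⁴ = 1750/(0.85·5.67×10⁻⁸·4.374) + (156)⁴
    = 8.301×10⁹ + 5.922×10⁸ = 8.893×10⁹ K⁴.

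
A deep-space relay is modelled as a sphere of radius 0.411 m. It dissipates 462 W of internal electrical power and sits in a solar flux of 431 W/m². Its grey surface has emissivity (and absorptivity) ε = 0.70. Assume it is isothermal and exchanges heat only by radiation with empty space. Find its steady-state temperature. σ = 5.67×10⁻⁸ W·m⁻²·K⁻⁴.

T ≈ 293 K

At steady state, absorbed solar power + internal power = radiated power.
Absorbed: α·S·A_cross = 0.70·431·0.5307 = 160.1 W (cross-section πr²).
Total input = 160.1 + 462 = 622.1 W.
Radiated: εσ·A_surf·T⁴ with A_surf = 4πr² = 2.123 m².
T⁴ = 622.1/(0.70·5.67×10⁻⁸·2.123) = 7.384×10⁹ K⁴.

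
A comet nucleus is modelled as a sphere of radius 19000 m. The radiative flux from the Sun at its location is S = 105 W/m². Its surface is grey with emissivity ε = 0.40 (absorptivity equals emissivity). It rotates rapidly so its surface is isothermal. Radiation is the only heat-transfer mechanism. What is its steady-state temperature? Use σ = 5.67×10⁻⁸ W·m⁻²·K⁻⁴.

T ≈ 147 K

At equilibrium, absorbed power = emitted power.
Absorbing cross-section = πr² = 1.134×10⁹ m²; emitting surface = 4πr² = 4.536×10⁹ m² (ratio 4).
εS·A_cross = εσ·A_surf·T⁴  ⇒  T⁴ = S/(4σ)   (ε cancels).
T⁴ = 105/(4·5.67×10⁻⁸) = 4.630×10⁸ K⁴.
T = (4.630×10⁸)^(1/4).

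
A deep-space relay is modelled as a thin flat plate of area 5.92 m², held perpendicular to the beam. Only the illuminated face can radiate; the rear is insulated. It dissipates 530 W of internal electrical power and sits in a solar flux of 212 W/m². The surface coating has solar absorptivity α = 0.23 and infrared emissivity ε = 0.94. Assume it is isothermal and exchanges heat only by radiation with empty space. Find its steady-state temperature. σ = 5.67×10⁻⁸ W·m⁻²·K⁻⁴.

At steady state, absorbed solar power + internal power = radiated power.
Absorbed: α·S·A_cross = 0.23·212·5.920 = 288.7 W (cross-section A).
Total input = 288.7 + 530 = 818.7 W.
Radiated: εσ·A_surf·T⁴ with A_surf = A = 5.920 m².
T⁴ = 818.7/(0.94·5.67×10⁻⁸·5.920) = 2.595×10⁹ K⁴.

T ≈ 226 K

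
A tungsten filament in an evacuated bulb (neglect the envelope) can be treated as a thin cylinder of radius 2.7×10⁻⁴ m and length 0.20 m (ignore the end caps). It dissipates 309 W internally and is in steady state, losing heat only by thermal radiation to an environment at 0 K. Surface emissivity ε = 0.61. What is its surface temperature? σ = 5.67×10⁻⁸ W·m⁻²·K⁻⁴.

Steady state: internal power = radiated power, P = εσA T⁴.
Radiating area A = 2πrL = 3.393×10⁻⁴ m².
T⁴ = P/(εσA) = 309/(0.61·5.67×10⁻⁸·3.393×10⁻⁴) = 2.633×10¹³ K⁴.
T = (2.633×10¹³)^(1/4).

T ≈ 2270 K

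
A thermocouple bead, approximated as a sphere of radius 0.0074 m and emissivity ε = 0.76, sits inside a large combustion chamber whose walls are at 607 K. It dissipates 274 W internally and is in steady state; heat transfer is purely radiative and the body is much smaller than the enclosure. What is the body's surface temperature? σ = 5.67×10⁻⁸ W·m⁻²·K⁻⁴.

For a small grey body in a large enclosure, net radiated power = εσA(T⁴ − T_w⁴).
Steady state: P = εσA(T⁴ − T_w⁴) with A = 4πr² = 6.881×10⁻⁴ m².
T⁴ = P/(εσA) + T_w⁴ = 274/(0.76·5.67×10⁻⁸·6.881×10⁻⁴) + (607)⁴
    = 9.240×10¹² + 1.358×10¹¹ = 9.376×10¹² K⁴.

T ≈ 1750 K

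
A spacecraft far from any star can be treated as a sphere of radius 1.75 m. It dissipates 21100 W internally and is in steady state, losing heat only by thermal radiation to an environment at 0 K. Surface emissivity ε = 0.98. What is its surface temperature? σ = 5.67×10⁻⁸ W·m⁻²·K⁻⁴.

T ≈ 315 K

Steady state: internal power = radiated power, P = εσA T⁴.
Radiating area A = 4πr² = 38.48 m².
T⁴ = P/(εσA) = 21100/(0.98·5.67×10⁻⁸·38.48) = 9.867×10⁹ K⁴.
T = (9.867×10⁹)^(1/4).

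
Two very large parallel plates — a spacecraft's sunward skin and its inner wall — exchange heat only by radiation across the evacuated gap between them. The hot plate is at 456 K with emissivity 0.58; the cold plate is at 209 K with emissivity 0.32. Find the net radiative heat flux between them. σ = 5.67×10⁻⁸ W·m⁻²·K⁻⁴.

For two infinite grey parallel plates, q = σ(T₁⁴ − T₂⁴)/(1/ε₁ + 1/ε₂ − 1).
T₁⁴ − T₂⁴ = 4.324×10¹⁰ − 1.908×10⁹ = 4.133×10¹⁰ K⁴.
1/ε₁ + 1/ε₂ − 1 = 1.724 + 3.125 − 1 = 3.849.
q = 5.67×10⁻⁸ × 4.133×10¹⁰ / 3.849.

q ≈ 609 W/m²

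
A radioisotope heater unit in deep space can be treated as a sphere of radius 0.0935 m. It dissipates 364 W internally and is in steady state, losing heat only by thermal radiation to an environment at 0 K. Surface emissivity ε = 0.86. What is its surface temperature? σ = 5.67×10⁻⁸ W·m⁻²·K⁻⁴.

T ≈ 511 K

Steady state: internal power = radiated power, P = εσA T⁴.
Radiating area A = 4πr² = 0.1099 m².
T⁴ = P/(εσA) = 364/(0.86·5.67×10⁻⁸·0.1099) = 6.795×10¹⁰ K⁴.
T = (6.795×10¹⁰)^(1/4).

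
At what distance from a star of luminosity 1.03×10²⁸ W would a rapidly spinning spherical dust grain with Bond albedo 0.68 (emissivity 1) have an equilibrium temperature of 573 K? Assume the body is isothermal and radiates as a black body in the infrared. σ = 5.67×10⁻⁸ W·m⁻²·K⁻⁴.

d ≈ 1.04×10¹¹ m

For an isothermal black-emitting sphere, (1−a)S·πr² = σ·4πr²·T⁴ ⇒ S = 4σT⁴/(1−a).
S = 4·5.67×10⁻⁸·(573)⁴/0.320 = 76400 W/m².
Flux falls as S = L/(4πd²), so d = √(L/(4πS)) = √(1.03×10²⁸/(4π·76400)).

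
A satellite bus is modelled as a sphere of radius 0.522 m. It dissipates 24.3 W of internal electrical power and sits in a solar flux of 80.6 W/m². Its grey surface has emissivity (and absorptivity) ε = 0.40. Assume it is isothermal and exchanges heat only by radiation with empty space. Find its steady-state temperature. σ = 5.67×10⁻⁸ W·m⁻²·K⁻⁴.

At steady state, absorbed solar power + internal power = radiated power.
Absorbed: α·S·A_cross = 0.40·80.6·0.8560 = 27.60 W (cross-section πr²).
Total input = 27.60 + 24.3 = 51.90 W.
Radiated: εσ·A_surf·T⁴ with A_surf = 4πr² = 3.424 m².
T⁴ = 51.90/(0.40·5.67×10⁻⁸·3.424) = 6.683×10⁸ K⁴.

T ≈ 161 K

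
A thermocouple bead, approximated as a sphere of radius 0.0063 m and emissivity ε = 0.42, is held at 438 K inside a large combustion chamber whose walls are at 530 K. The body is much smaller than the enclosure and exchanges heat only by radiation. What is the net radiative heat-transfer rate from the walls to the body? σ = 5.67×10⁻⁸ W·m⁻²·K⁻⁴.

For a small grey body in a large enclosure: P_net = εσA(T_body⁴ − T_wall⁴).
A = 4πr² = 4.988×10⁻⁴ m²; T_body⁴ − T_wall⁴ = 3.680×10¹⁰ − 7.890×10¹⁰ = -4.210×10¹⁰ K⁴.
|P_net| = 0.42·5.67×10⁻⁸·4.988×10⁻⁴·4.210×10¹⁰.

P_net ≈ 0.500 W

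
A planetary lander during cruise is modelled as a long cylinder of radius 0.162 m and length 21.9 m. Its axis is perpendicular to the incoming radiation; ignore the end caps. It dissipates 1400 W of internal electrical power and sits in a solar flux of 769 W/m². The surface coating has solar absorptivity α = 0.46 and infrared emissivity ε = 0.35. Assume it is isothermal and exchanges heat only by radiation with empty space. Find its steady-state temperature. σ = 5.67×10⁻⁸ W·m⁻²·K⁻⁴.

At steady state, absorbed solar power + internal power = radiated power.
Absorbed: α·S·A_cross = 0.46·769·7.096 = 2510 W (cross-section 2rL).
Total input = 2510 + 1400 = 3910 W.
Radiated: εσ·A_surf·T⁴ with A_surf = 2πrL = 22.29 m².
T⁴ = 3910/(0.35·5.67×10⁻⁸·22.29) = 8.839×10⁹ K⁴.

T ≈ 307 K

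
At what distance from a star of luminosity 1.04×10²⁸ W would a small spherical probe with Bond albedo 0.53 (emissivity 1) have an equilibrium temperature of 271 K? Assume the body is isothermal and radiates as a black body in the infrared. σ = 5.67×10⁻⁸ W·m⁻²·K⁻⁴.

d ≈ 5.64×10¹¹ m

For an isothermal black-emitting sphere, (1−a)S·πr² = σ·4πr²·T⁴ ⇒ S = 4σT⁴/(1−a).
S = 4·5.67×10⁻⁸·(271)⁴/0.470 = 2603 W/m².
Flux falls as S = L/(4πd²), so d = √(L/(4πS)) = √(1.04×10²⁸/(4π·2603)).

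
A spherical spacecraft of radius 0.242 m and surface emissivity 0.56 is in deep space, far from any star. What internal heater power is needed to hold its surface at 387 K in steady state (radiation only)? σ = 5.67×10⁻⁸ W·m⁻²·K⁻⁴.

P ≈ 524 W

P = εσ·4πr²·T⁴.
4πr² = 0.7359 m²; T⁴ = 2.243×10¹⁰ K⁴.
P = 0.56·5.67×10⁻⁸·0.7359·2.243×10¹⁰.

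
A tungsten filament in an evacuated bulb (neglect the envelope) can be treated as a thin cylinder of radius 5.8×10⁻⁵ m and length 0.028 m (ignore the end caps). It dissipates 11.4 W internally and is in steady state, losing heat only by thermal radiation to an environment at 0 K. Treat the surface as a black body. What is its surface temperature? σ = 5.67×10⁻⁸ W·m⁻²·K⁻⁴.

T ≈ 2110 K

Steady state: internal power = radiated power, P = εσA T⁴.
Radiating area A = 2πrL = 1.020×10⁻⁵ m².
T⁴ = P/(εσA) = 11.4/(1.0·5.67×10⁻⁸·1.020×10⁻⁵) = 1.970×10¹³ K⁴.
T = (1.970×10¹³)^(1/4).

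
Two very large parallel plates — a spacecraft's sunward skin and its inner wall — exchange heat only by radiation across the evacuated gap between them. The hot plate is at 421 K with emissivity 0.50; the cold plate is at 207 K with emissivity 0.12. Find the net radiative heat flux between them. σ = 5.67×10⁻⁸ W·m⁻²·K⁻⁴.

q ≈ 180 W/m²

For two infinite grey parallel plates, q = σ(T₁⁴ − T₂⁴)/(1/ε₁ + 1/ε₂ − 1).
T₁⁴ − T₂⁴ = 3.141×10¹⁰ − 1.836×10⁹ = 2.958×10¹⁰ K⁴.
1/ε₁ + 1/ε₂ − 1 = 2.000 + 8.333 − 1 = 9.333.
q = 5.67×10⁻⁸ × 2.958×10¹⁰ / 9.333.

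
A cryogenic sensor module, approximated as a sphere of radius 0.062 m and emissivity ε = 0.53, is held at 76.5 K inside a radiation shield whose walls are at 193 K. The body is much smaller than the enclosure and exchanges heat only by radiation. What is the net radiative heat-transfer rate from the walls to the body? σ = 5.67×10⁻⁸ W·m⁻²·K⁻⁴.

P_net ≈ 1.96 W

For a small grey body in a large enclosure: P_net = εσA(T_body⁴ − T_wall⁴).
A = 4πr² = 0.04831 m²; T_body⁴ − T_wall⁴ = 3.425×10⁷ − 1.387×10⁹ = -1.353×10⁹ K⁴.
|P_net| = 0.53·5.67×10⁻⁸·0.04831·1.353×10⁹.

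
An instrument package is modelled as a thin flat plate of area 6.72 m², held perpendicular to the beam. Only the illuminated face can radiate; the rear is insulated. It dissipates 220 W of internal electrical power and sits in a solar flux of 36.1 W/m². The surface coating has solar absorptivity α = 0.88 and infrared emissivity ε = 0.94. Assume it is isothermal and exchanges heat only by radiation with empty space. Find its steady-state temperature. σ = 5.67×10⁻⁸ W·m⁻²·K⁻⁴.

At steady state, absorbed solar power + internal power = radiated power.
Absorbed: α·S·A_cross = 0.88·36.1·6.720 = 213.5 W (cross-section A).
Total input = 213.5 + 220 = 433.5 W.
Radiated: εσ·A_surf·T⁴ with A_surf = A = 6.720 m².
T⁴ = 433.5/(0.94·5.67×10⁻⁸·6.720) = 1.210×10⁹ K⁴.

T ≈ 187 K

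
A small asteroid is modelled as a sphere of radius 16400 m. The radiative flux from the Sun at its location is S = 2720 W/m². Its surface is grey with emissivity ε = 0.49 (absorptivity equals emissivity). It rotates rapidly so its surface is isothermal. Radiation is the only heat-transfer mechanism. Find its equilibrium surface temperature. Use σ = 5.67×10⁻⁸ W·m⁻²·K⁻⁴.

At equilibrium, absorbed power = emitted power.
Absorbing cross-section = πr² = 8.450×10⁸ m²; emitting surface = 4πr² = 3.380×10⁹ m² (ratio 4).
εS·A_cross = εσ·A_surf·T⁴  ⇒  T⁴ = S/(4σ)   (ε cancels).
T⁴ = 2720/(4·5.67×10⁻⁸) = 1.199×10¹⁰ K⁴.
T = (1.199×10¹⁰)^(1/4).

T ≈ 331 K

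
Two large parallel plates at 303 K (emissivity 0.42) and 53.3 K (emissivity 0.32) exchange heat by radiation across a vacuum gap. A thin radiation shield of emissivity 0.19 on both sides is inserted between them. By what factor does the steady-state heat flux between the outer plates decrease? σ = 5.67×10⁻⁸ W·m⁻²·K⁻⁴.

Without shield: q₀ = σΔ(T⁴)/(1/ε₁+1/ε₂−1) with denominator 4.506.
With shield the two gaps are in series; the resistances add: (1/ε₁+1/ε_s−1)+(1/ε_s+1/ε₂−1) = 6.644+7.388 = 14.03.
Heat-flux ratio q₀/q = 14.03/4.506.

factor ≈ 3.11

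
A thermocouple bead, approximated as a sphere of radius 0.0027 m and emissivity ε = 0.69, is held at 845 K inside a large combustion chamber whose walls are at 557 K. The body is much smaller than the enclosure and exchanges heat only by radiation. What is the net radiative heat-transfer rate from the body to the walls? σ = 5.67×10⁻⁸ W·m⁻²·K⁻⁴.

For a small grey body in a large enclosure: P_net = εσA(T_body⁴ − T_wall⁴).
A = 4πr² = 9.161×10⁻⁵ m²; T_body⁴ − T_wall⁴ = 5.098×10¹¹ − 9.625×10¹⁰ = 4.136×10¹¹ K⁴.
|P_net| = 0.69·5.67×10⁻⁸·9.161×10⁻⁵·4.136×10¹¹.

P_net ≈ 1.48 W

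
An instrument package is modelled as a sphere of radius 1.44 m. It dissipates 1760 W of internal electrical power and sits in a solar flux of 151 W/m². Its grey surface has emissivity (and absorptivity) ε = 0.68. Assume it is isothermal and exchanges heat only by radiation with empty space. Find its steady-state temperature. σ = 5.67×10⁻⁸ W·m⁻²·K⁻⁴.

At steady state, absorbed solar power + internal power = radiated power.
Absorbed: α·S·A_cross = 0.68·151·6.514 = 668.9 W (cross-section πr²).
Total input = 668.9 + 1760 = 2429 W.
Radiated: εσ·A_surf·T⁴ with A_surf = 4πr² = 26.06 m².
T⁴ = 2429/(0.68·5.67×10⁻⁸·26.06) = 2.418×10⁹ K⁴.

T ≈ 222 K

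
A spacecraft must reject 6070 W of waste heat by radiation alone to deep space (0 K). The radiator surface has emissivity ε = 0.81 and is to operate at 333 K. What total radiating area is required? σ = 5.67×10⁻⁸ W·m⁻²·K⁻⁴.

A ≈ 10.7 m²

P = εσA T⁴ ⇒ A = P/(εσT⁴).
T⁴ = 1.230×10¹⁰ K⁴.
A = 6070/(0.81 × 5.67×10⁻⁸ × 1.230×10¹⁰).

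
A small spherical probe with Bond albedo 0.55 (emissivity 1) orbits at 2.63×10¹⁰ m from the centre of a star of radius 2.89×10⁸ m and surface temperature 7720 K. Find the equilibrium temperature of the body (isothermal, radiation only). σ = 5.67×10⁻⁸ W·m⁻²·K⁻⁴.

The star's surface emits σT_*⁴; at distance d the flux is S = σT_*⁴(R_*/d)².
S = 5.67×10⁻⁸·(7720)⁴·(2.89×10⁸/2.63×10¹⁰)² = 24320 W/m².
For an isothermal sphere T⁴ = (1−a)S/(4σ) = 4.825×10¹⁰ K⁴.

T ≈ 469 K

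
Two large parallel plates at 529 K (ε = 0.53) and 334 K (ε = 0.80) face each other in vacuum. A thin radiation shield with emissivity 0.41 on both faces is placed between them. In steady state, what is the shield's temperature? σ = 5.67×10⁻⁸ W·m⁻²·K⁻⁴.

In steady state the net flux on the hot side equals that on the cold side.
σ(T₁⁴−T_s⁴)/D₁ = σ(T_s⁴−T₂⁴)/D₂, with D₁ = 1/ε₁+1/ε_s−1 = 3.326, D₂ = 1/ε_s+1/ε₂−1 = 2.689.
Solve for T_s⁴: T_s⁴ = (D₂·T₁⁴ + D₁·T₂⁴)/(D₁+D₂) = 4.189×10¹⁰ K⁴.

T_s ≈ 452 K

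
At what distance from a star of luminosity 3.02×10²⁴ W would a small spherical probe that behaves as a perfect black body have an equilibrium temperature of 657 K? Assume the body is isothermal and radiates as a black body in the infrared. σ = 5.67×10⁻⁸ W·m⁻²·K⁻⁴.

For an isothermal black-emitting sphere, (1−a)S·πr² = σ·4πr²·T⁴ ⇒ S = 4σT⁴/(1−a).
S = 4·5.67×10⁻⁸·(657)⁴/1.00 = 42260 W/m².
Flux falls as S = L/(4πd²), so d = √(L/(4πS)) = √(3.02×10²⁴/(4π·42260)).

d ≈ 2.38×10⁹ m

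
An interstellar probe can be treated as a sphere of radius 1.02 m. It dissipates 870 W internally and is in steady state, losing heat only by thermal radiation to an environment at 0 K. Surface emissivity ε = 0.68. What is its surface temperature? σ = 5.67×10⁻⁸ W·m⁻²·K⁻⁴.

Steady state: internal power = radiated power, P = εσA T⁴.
Radiating area A = 4πr² = 13.07 m².
T⁴ = P/(εσA) = 870/(0.68·5.67×10⁻⁸·13.07) = 1.726×10⁹ K⁴.
T = (1.726×10⁹)^(1/4).

T ≈ 204 K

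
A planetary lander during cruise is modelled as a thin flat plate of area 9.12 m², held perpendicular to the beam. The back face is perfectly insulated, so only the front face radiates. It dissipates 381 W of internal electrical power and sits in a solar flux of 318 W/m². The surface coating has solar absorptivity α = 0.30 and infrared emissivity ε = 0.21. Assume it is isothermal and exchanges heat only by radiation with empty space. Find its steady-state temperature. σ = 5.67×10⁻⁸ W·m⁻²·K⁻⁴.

At steady state, absorbed solar power + internal power = radiated power.
Absorbed: α·S·A_cross = 0.30·318·9.120 = 870.0 W (cross-section A).
Total input = 870.0 + 381 = 1251 W.
Radiated: εσ·A_surf·T⁴ with A_surf = A = 9.120 m².
T⁴ = 1251/(0.21·5.67×10⁻⁸·9.120) = 1.152×10¹⁰ K⁴.

T ≈ 328 K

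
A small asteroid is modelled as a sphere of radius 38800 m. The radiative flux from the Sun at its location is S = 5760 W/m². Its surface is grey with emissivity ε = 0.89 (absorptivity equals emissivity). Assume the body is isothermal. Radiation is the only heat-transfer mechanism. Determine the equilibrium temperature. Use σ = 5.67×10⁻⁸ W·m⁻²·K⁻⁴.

At equilibrium, absorbed power = emitted power.
Absorbing cross-section = πr² = 4.729×10⁹ m²; emitting surface = 4πr² = 1.892×10¹⁰ m² (ratio 4).
εS·A_cross = εσ·A_surf·T⁴  ⇒  T⁴ = S/(4σ)   (ε cancels).
T⁴ = 5760/(4·5.67×10⁻⁸) = 2.540×10¹⁰ K⁴.
T = (2.540×10¹⁰)^(1/4).

T ≈ 399 K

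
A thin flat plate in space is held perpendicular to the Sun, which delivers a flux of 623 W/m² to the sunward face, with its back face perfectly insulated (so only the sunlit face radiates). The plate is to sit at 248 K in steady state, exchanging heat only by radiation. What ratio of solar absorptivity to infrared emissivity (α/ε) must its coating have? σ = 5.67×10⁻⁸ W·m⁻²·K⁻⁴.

α/ε ≈ 0.344

Balance: αS·A = εσ·1A·T⁴ ⇒ α/ε = σT⁴/S.
α/ε = 5.67×10⁻⁸·(248)⁴/623 = 5.67×10⁻⁸·3.783×10⁹/623.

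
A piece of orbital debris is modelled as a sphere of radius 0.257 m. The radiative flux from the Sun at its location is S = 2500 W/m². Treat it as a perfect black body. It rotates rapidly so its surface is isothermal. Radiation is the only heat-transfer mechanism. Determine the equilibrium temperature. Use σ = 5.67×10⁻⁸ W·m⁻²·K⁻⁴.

At equilibrium, absorbed power = emitted power.
Absorbing cross-section = πr² = 0.2075 m²; emitting surface = 4πr² = 0.8300 m² (ratio 4).
S·A_cross = εσ·A_surf·T⁴  ⇒  T⁴ = S/(4σ).
T⁴ = 1.00·2500/(4·5.67×10⁻⁸) = 1.102×10¹⁰ K⁴.
T = (1.102×10¹⁰)^(1/4).

T ≈ 324 K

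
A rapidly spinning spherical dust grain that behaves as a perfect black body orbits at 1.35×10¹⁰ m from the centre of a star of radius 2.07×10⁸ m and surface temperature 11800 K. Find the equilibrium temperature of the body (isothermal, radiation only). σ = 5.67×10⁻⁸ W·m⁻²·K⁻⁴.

T ≈ 1030 K

The star's surface emits σT_*⁴; at distance d the flux is S = σT_*⁴(R_*/d)².
S = 5.67×10⁻⁸·(11800)⁴·(2.07×10⁸/1.35×10¹⁰)² = 2.585×10⁵ W/m².
For an isothermal sphere T⁴ = (1−a)S/(4σ) = 1.140×10¹² K⁴.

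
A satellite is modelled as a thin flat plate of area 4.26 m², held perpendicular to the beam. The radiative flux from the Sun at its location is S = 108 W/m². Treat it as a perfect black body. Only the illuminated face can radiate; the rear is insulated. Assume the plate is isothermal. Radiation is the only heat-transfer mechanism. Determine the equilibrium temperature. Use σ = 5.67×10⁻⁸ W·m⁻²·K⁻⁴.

At equilibrium, absorbed power = emitted power.
Absorbing cross-section = A = 4.260 m²; emitting surface = A = 4.260 m² (ratio 1).
S·A_cross = εσ·A_surf·T⁴  ⇒  T⁴ = S/(1σ).
T⁴ = 1.00·108/(1·5.67×10⁻⁸) = 1.905×10⁹ K⁴.
T = (1.905×10⁹)^(1/4).

T ≈ 209 K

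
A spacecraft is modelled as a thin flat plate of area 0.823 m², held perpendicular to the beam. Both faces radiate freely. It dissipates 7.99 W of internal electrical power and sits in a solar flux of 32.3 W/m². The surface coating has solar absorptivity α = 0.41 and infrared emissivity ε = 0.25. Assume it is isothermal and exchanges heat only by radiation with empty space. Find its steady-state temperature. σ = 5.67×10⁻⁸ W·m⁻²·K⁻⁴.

T ≈ 169 K

At steady state, absorbed solar power + internal power = radiated power.
Absorbed: α·S·A_cross = 0.41·32.3·0.8230 = 10.90 W (cross-section A).
Total input = 10.90 + 7.99 = 18.89 W.
Radiated: εσ·A_surf·T⁴ with A_surf = 2A = 1.646 m².
T⁴ = 18.89/(0.25·5.67×10⁻⁸·1.646) = 8.096×10⁸ K⁴.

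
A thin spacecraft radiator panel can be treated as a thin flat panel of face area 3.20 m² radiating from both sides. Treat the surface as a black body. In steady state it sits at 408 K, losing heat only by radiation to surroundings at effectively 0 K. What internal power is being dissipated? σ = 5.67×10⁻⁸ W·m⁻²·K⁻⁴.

Steady state: P = εσA T⁴.
A = 2·3.20 = 6.400 m²; T⁴ = (408)⁴ = 2.771×10¹⁰ K⁴.
P = 1.0 × 5.67×10⁻⁸ × 6.400 × 2.771×10¹⁰.

P ≈ 10100 W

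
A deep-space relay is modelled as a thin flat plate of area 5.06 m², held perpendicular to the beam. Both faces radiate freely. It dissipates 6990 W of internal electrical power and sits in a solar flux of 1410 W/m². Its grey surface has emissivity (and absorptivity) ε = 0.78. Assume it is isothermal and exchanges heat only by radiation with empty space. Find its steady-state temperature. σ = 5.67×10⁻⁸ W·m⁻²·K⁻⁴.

At steady state, absorbed solar power + internal power = radiated power.
Absorbed: α·S·A_cross = 0.78·1410·5.060 = 5565 W (cross-section A).
Total input = 5565 + 6990 = 12550 W.
Radiated: εσ·A_surf·T⁴ with A_surf = 2A = 10.12 m².
T⁴ = 12550/(0.78·5.67×10⁻⁸·10.12) = 2.805×10¹⁰ K⁴.

T ≈ 409 K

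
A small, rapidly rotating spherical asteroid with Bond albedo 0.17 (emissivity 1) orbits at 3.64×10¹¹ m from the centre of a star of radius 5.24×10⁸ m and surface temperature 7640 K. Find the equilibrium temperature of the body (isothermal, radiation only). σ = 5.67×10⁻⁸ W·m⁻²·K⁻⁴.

The star's surface emits σT_*⁴; at distance d the flux is S = σT_*⁴(R_*/d)².
S = 5.67×10⁻⁸·(7640)⁴·(5.24×10⁸/3.64×10¹¹)² = 400.3 W/m².
For an isothermal sphere T⁴ = (1−a)S/(4σ) = 1.465×10⁹ K⁴.

T ≈ 196 K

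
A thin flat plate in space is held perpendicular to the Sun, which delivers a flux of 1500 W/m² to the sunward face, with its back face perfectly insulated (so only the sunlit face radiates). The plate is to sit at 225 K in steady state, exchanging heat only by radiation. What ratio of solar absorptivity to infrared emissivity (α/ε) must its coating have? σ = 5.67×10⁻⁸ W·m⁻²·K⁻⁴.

α/ε ≈ 0.0969

Balance: αS·A = εσ·1A·T⁴ ⇒ α/ε = σT⁴/S.
α/ε = 5.67×10⁻⁸·(225)⁴/1500 = 5.67×10⁻⁸·2.563×10⁹/1500.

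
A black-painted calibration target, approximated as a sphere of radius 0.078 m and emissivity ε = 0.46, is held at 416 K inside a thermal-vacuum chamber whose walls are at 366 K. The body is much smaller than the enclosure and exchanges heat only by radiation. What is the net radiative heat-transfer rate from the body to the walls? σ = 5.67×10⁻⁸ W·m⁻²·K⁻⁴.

For a small grey body in a large enclosure: P_net = εσA(T_body⁴ − T_wall⁴).
A = 4πr² = 0.07645 m²; T_body⁴ − T_wall⁴ = 2.995×10¹⁰ − 1.794×10¹⁰ = 1.200×10¹⁰ K⁴.
|P_net| = 0.46·5.67×10⁻⁸·0.07645·1.200×10¹⁰.

P_net ≈ 23.9 W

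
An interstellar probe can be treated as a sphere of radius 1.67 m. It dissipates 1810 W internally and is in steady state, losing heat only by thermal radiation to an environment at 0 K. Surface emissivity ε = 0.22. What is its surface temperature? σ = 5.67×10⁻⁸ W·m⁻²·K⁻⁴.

T ≈ 254 K

Steady state: internal power = radiated power, P = εσA T⁴.
Radiating area A = 4πr² = 35.05 m².
T⁴ = P/(εσA) = 1810/(0.22·5.67×10⁻⁸·35.05) = 4.140×10⁹ K⁴.
T = (4.140×10⁹)^(1/4).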